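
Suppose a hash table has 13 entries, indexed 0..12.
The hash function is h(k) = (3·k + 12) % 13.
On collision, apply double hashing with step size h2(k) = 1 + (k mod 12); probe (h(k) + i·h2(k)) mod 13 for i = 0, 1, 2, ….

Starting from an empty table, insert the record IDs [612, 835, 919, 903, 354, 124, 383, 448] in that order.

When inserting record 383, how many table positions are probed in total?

2

612: h=2 → slot 2
835: h=8 → slot 8
919: h=0 → slot 0
903: h=4 → slot 4
354: h=8, h2=7, probe 8,2,9 → slot 9
124: h=7 → slot 7
383: h=4, h2=12, probe 4,3 → slot 3
448: h=4, h2=5, probe 4,9,1 → slot 1
Table: [919, 448, 612, 383, 903, _, _, 124, 835, 354, _, _, _]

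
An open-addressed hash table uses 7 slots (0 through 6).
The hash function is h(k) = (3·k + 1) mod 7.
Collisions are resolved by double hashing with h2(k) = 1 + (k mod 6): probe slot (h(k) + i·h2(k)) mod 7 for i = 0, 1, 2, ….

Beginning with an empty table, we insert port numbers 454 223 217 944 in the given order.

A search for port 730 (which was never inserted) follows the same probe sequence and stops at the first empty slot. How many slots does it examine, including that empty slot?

3

454 hashes to 5; slot 5 is free -> place at 5.
223 hashes to 5, h2=2; 5 taken -> place at 0.
217 hashes to 1; slot 1 is free -> place at 1.
944 hashes to 5, h2=3; 5,1 taken -> place at 4.
Table: [223, 217, -, -, 944, 454, -]
Lookup 730: h=0, h2=5, probe 0,5,3 → slot 3 empty, not found.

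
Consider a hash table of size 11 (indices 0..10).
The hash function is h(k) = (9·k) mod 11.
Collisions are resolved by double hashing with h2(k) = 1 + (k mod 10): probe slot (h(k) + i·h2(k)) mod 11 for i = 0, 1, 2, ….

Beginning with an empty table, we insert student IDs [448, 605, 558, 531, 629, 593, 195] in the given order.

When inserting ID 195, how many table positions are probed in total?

448: h=6 => slot 6
605: h=0 => slot 0
558: h=6, h2=9, probe 6,4 => slot 4
531: h=5 => slot 5
629: h=7 => slot 7
593: h=2 => slot 2
195: h=6, h2=6, probe 6,1 => slot 1
Table: [605, 195, 593, _, 558, 531, 448, 629, _, _, _]

2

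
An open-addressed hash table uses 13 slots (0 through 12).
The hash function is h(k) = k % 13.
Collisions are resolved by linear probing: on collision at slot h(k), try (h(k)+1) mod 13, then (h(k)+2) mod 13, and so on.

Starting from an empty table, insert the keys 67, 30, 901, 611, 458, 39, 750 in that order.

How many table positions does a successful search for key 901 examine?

2

Insert 67: h=2, slot 2 empty → index 2.
Insert 30: h=4, slot 4 empty → index 4.
Insert 901: h=4, slot 4 occupied → index 5.
Insert 611: h=0, slot 0 empty → index 0.
Insert 458: h=3, slot 3 empty → index 3.
Insert 39: h=0, slot 0 occupied → index 1.
Insert 750: h=9, slot 9 empty → index 9.
Table: [611, 39, 67, 458, 30, 901, —, —, —, 750, —, —, —]
Lookup 901: h=4, probe 4,5 → found at 5.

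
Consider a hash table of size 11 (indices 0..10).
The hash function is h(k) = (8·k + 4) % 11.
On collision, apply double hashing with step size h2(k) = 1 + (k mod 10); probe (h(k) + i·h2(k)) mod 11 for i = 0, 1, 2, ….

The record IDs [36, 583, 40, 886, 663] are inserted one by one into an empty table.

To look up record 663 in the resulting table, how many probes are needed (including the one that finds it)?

36 hashes to 6; slot 6 is free => place at 6.
583 hashes to 4; slot 4 is free => place at 4.
40 hashes to 5; slot 5 is free => place at 5.
886 hashes to 8; slot 8 is free => place at 8.
663 hashes to 6, h2=4; 6 taken => place at 10.
Table: [_, _, _, _, 583, 40, 36, _, 886, _, 663]
Lookup 663: h=6, h2=4, probe 6,10 → found at 10.

2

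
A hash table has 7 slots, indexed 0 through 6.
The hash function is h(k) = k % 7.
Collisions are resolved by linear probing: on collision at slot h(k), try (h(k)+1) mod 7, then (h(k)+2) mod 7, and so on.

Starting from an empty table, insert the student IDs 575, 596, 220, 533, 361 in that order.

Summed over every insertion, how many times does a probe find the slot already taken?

5

575: h=1 => slot 1
596: h=1, probe 1,2 => slot 2
220: h=3 => slot 3
533: h=1, probe 1,2,3,4 => slot 4
361: h=4, probe 4,5 => slot 5
Table: [-, 575, 596, 220, 533, 361, -]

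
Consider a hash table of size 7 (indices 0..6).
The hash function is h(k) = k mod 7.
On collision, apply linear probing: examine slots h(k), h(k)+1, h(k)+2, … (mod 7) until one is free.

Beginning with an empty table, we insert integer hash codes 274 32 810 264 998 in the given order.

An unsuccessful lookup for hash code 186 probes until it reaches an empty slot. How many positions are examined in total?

274: h=1 → slot 1
32: h=4 → slot 4
810: h=5 → slot 5
264: h=5, probe 5,6 → slot 6
998: h=4, probe 4,5,6,0 → slot 0
Table: [998, 274, _, _, 32, 810, 264]
Lookup 186: h=4, probe 4,5,6,0,1,2 → slot 2 empty, not found.

6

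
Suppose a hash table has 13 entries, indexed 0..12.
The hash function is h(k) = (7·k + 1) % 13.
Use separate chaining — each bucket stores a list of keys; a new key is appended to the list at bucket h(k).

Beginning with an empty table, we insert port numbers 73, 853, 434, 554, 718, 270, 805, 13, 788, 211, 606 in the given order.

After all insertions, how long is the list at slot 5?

Insert 73: h=5, bucket 5 empty -> new chain.
Insert 853: h=5, bucket 5 nonempty -> append to chain.
Insert 434: h=10, bucket 10 empty -> new chain.
Insert 554: h=5, bucket 5 nonempty -> append to chain.
Insert 718: h=9, bucket 9 empty -> new chain.
Insert 270: h=6, bucket 6 empty -> new chain.
Insert 805: h=7, bucket 7 empty -> new chain.
Insert 13: h=1, bucket 1 empty -> new chain.
Insert 788: h=5, bucket 5 nonempty -> append to chain.
Insert 211: h=9, bucket 9 nonempty -> append to chain.
Insert 606: h=5, bucket 5 nonempty -> append to chain.
Final buckets:
0: —
1: 13
2: —
3: —
4: —
5: 73 -> 853 -> 554 -> 788 -> 606
6: 270
7: 805
8: —
9: 718 -> 211
10: 434
11: —
12: —

5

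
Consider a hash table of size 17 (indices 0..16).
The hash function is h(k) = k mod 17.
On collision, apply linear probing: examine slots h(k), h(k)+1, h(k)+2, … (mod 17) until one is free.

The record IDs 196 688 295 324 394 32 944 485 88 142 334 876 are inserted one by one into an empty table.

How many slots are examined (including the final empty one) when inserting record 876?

Insert 196: h=9, slot 9 empty -> index 9.
Insert 688: h=8, slot 8 empty -> index 8.
Insert 295: h=6, slot 6 empty -> index 6.
Insert 324: h=1, slot 1 empty -> index 1.
Insert 394: h=3, slot 3 empty -> index 3.
Insert 32: h=15, slot 15 empty -> index 15.
Insert 944: h=9, slot 9 occupied -> index 10.
Insert 485: h=9, slots 9,10 occupied -> index 11.
Insert 88: h=3, slot 3 occupied -> index 4.
Insert 142: h=6, slot 6 occupied -> index 7.
Insert 334: h=11, slot 11 occupied -> index 12.
Insert 876: h=9, slots 9,10,11,12 occupied -> index 13.
Table: [∅, 324, ∅, 394, 88, ∅, 295, 142, 688, 196, 944, 485, 334, 876, ∅, 32, ∅]

5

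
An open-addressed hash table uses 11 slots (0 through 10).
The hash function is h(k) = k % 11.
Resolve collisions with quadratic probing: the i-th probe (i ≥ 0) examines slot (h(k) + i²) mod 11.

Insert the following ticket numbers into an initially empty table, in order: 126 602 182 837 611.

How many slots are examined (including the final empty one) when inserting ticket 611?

126: h=5 → slot 5
602: h=8 → slot 8
182: h=6 → slot 6
837: h=1 → slot 1
611: h=6, probe 6,7 → slot 7
Table: [-, 837, -, -, -, 126, 182, 611, 602, -, -]

2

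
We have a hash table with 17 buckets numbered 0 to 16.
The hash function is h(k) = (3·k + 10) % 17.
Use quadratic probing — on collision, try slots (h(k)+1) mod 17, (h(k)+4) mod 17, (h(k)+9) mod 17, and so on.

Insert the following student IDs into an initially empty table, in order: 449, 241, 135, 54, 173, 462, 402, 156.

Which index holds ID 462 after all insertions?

11

Insert 449: h=14, slot 14 empty → index 14.
Insert 241: h=2, slot 2 empty → index 2.
Insert 135: h=7, slot 7 empty → index 7.
Insert 54: h=2, slot 2 occupied → index 3.
Insert 173: h=2, slots 2,3 occupied → index 6.
Insert 462: h=2, slots 2,3,6 occupied → index 11.
Insert 402: h=9, slot 9 empty → index 9.
Insert 156: h=2, slots 2,3,6,11 occupied → index 1.
Table: [—, 156, 241, 54, —, —, 173, 135, —, 402, —, 462, —, —, 449, —, —]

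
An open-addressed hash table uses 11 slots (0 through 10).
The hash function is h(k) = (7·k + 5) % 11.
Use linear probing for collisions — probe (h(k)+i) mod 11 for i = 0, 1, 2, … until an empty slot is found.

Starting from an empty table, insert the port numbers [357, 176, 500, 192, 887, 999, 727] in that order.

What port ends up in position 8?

357: h=7 → slot 7
176: h=5 → slot 5
500: h=7, probe 7,8 → slot 8
192: h=7, probe 7,8,9 → slot 9
887: h=10 → slot 10
999: h=2 → slot 2
727: h=1 → slot 1
Table: [., 727, 999, ., ., 176, ., 357, 500, 192, 887]

500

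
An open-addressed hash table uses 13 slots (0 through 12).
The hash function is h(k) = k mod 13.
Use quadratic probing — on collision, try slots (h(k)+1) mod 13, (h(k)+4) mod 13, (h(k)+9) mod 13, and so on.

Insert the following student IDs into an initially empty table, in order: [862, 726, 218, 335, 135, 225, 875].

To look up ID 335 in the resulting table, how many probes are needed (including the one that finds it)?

3

862 hashes to 4; slot 4 is free → place at 4.
726 hashes to 11; slot 11 is free → place at 11.
218 hashes to 10; slot 10 is free → place at 10.
335 hashes to 10; 10,11 taken → place at 1.
135 hashes to 5; slot 5 is free → place at 5.
225 hashes to 4; 4,5 taken → place at 8.
875 hashes to 4; 4,5,8 taken → place at 0.
Table: [875, 335, ., ., 862, 135, ., ., 225, ., 218, 726, .]
Lookup 335: h=10, probe 10,11,1 → found at 1.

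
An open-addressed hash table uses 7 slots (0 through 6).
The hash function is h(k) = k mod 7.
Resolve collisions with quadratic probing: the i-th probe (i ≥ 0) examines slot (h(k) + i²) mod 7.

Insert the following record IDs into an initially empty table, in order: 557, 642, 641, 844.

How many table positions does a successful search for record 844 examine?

4

Insert 557: h=4, slot 4 empty → index 4.
Insert 642: h=5, slot 5 empty → index 5.
Insert 641: h=4, slots 4,5 occupied → index 1.
Insert 844: h=4, slots 4,5,1 occupied → index 6.
Table: [∅, 641, ∅, ∅, 557, 642, 844]
Lookup 844: h=4, probe 4,5,1,6 → found at 6.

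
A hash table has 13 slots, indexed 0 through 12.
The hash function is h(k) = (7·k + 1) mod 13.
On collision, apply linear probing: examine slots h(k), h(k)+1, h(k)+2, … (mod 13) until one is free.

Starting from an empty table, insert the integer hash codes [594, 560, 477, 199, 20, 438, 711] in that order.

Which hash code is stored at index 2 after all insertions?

711

594 hashes to 12; slot 12 is free → place at 12.
560 hashes to 8; slot 8 is free → place at 8.
477 hashes to 12; 12 taken → place at 0.
199 hashes to 3; slot 3 is free → place at 3.
20 hashes to 11; slot 11 is free → place at 11.
438 hashes to 12; 12,0 taken → place at 1.
711 hashes to 12; 12,0,1 taken → place at 2.
Table: [477, 438, 711, 199, ∅, ∅, ∅, ∅, 560, ∅, ∅, 20, 594]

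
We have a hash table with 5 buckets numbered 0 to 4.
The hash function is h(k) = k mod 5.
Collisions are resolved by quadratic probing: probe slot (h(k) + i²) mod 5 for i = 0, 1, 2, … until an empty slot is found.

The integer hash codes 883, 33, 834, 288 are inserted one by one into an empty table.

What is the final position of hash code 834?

0

Insert 883: h=3, slot 3 empty => index 3.
Insert 33: h=3, slot 3 occupied => index 4.
Insert 834: h=4, slot 4 occupied => index 0.
Insert 288: h=3, slots 3,4 occupied => index 2.
Table: [834, _, 288, 883, 33]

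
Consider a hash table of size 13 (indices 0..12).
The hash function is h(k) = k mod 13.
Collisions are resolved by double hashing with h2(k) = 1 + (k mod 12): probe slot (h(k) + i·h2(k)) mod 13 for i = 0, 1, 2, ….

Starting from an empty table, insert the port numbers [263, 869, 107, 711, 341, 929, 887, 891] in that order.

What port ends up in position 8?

341

263 hashes to 3; slot 3 is free -> place at 3.
869 hashes to 11; slot 11 is free -> place at 11.
107 hashes to 3, h2=12; 3 taken -> place at 2.
711 hashes to 9; slot 9 is free -> place at 9.
341 hashes to 3, h2=6; 3,9,2 taken -> place at 8.
929 hashes to 6; slot 6 is free -> place at 6.
887 hashes to 3, h2=12; 3,2 taken -> place at 1.
891 hashes to 7; slot 7 is free -> place at 7.
Table: [—, 887, 107, 263, —, —, 929, 891, 341, 711, —, 869, —]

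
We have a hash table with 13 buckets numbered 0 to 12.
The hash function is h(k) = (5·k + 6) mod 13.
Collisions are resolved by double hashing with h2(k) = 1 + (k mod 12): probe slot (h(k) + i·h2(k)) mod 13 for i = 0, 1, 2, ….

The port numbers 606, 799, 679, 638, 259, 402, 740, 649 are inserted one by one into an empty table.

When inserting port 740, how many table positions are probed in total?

606 hashes to 7; slot 7 is free => place at 7.
799 hashes to 10; slot 10 is free => place at 10.
679 hashes to 8; slot 8 is free => place at 8.
638 hashes to 11; slot 11 is free => place at 11.
259 hashes to 1; slot 1 is free => place at 1.
402 hashes to 1, h2=7; 1,8 taken => place at 2.
740 hashes to 1, h2=9; 1,10 taken => place at 6.
649 hashes to 1, h2=2; 1 taken => place at 3.
Table: [—, 259, 402, 649, —, —, 740, 606, 679, —, 799, 638, —]

3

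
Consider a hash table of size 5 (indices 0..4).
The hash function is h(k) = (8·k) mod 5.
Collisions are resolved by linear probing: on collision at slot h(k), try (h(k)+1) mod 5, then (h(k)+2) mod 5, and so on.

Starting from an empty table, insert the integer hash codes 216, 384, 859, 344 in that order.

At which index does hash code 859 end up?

4

216 hashes to 3; slot 3 is free → place at 3.
384 hashes to 2; slot 2 is free → place at 2.
859 hashes to 2; 2,3 taken → place at 4.
344 hashes to 2; 2,3,4 taken → place at 0.
Table: [344, -, 384, 216, 859]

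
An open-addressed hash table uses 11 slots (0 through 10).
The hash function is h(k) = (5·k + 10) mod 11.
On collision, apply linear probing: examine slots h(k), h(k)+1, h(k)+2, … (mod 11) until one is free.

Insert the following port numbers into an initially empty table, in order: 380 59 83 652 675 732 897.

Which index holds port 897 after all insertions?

Insert 380: h=7, slot 7 empty -> index 7.
Insert 59: h=8, slot 8 empty -> index 8.
Insert 83: h=7, slots 7,8 occupied -> index 9.
Insert 652: h=3, slot 3 empty -> index 3.
Insert 675: h=8, slots 8,9 occupied -> index 10.
Insert 732: h=7, slots 7,8,9,10 occupied -> index 0.
Insert 897: h=7, slots 7,8,9,10,0 occupied -> index 1.
Table: [732, 897, ∅, 652, ∅, ∅, ∅, 380, 59, 83, 675]

1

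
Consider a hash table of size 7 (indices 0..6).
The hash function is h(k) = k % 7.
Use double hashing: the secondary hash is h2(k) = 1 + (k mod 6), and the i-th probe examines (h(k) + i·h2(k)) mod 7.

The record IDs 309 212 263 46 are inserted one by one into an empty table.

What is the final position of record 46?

309: h=1 -> slot 1
212: h=2 -> slot 2
263: h=4 -> slot 4
46: h=4, h2=5, probe 4,2,0 -> slot 0
Table: [46, 309, 212, -, 263, -, -]

0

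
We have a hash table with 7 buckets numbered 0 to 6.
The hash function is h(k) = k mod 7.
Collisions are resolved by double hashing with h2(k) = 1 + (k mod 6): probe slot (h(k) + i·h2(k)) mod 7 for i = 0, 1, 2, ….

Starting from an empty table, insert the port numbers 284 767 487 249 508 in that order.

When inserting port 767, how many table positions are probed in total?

2

284: h=4 -> slot 4
767: h=4, h2=6, probe 4,3 -> slot 3
487: h=4, h2=2, probe 4,6 -> slot 6
249: h=4, h2=4, probe 4,1 -> slot 1
508: h=4, h2=5, probe 4,2 -> slot 2
Table: [-, 249, 508, 767, 284, -, 487]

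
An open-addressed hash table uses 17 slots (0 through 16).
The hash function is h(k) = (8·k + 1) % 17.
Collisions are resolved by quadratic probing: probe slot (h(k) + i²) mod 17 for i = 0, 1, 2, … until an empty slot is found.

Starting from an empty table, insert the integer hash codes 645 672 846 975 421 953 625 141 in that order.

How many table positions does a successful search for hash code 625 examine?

Insert 645: h=10, slot 10 empty -> index 10.
Insert 672: h=5, slot 5 empty -> index 5.
Insert 846: h=3, slot 3 empty -> index 3.
Insert 975: h=15, slot 15 empty -> index 15.
Insert 421: h=3, slot 3 occupied -> index 4.
Insert 953: h=9, slot 9 empty -> index 9.
Insert 625: h=3, slots 3,4 occupied -> index 7.
Insert 141: h=7, slot 7 occupied -> index 8.
Table: [—, —, —, 846, 421, 672, —, 625, 141, 953, 645, —, —, —, —, 975, —]
Lookup 625: h=3, probe 3,4,7 → found at 7.

3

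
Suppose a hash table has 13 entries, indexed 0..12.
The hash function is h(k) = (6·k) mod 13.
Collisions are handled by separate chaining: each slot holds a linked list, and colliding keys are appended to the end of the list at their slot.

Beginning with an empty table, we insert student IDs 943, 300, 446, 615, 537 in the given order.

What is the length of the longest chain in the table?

943 → bucket 3
300 → bucket 6
446 → bucket 11
615 → bucket 11 (collision)
537 → bucket 11 (collision)
Final buckets:
0: —
1: —
2: —
3: 943
4: —
5: —
6: 300
7: —
8: —
9: —
10: —
11: 446 -> 615 -> 537
12: —

3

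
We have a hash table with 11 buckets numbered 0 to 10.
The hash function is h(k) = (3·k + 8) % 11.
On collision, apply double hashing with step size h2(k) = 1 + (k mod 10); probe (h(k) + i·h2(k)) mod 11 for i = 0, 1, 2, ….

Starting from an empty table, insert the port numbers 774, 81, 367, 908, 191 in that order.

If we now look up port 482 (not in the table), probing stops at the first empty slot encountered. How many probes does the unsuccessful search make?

774 hashes to 9; slot 9 is free -> place at 9.
81 hashes to 9, h2=2; 9 taken -> place at 0.
367 hashes to 9, h2=8; 9 taken -> place at 6.
908 hashes to 4; slot 4 is free -> place at 4.
191 hashes to 9, h2=2; 9,0 taken -> place at 2.
Table: [81, ∅, 191, ∅, 908, ∅, 367, ∅, ∅, 774, ∅]
Lookup 482: h=2, h2=3, probe 2,5 → slot 5 empty, not found.

2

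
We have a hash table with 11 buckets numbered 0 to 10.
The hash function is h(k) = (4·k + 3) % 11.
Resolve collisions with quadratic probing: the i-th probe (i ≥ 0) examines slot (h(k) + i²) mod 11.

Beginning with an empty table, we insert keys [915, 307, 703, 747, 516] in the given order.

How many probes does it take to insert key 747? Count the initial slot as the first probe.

915 hashes to 0; slot 0 is free → place at 0.
307 hashes to 10; slot 10 is free → place at 10.
703 hashes to 10; 10,0 taken → place at 3.
747 hashes to 10; 10,0,3 taken → place at 8.
516 hashes to 10; 10,0,3,8 taken → place at 4.
Table: [915, ∅, ∅, 703, 516, ∅, ∅, ∅, 747, ∅, 307]

4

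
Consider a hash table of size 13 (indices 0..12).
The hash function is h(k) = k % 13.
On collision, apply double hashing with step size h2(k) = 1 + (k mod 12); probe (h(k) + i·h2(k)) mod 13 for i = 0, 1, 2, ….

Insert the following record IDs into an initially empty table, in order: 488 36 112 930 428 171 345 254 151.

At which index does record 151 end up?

3

Insert 488: h=7, slot 7 empty => index 7.
Insert 36: h=10, slot 10 empty => index 10.
Insert 112: h=8, slot 8 empty => index 8.
Insert 930: h=7, h2=7, slot 7 occupied => index 1.
Insert 428: h=12, slot 12 empty => index 12.
Insert 171: h=2, slot 2 empty => index 2.
Insert 345: h=7, h2=10, slot 7 occupied => index 4.
Insert 254: h=7, h2=3, slots 7,10 occupied => index 0.
Insert 151: h=8, h2=8, slot 8 occupied => index 3.
Table: [254, 930, 171, 151, 345, _, _, 488, 112, _, 36, _, 428]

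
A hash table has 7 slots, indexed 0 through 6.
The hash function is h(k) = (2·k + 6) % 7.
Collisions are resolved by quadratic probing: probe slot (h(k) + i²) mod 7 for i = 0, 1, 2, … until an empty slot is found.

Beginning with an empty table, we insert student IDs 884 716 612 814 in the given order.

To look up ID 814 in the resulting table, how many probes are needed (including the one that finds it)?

884 hashes to 3; slot 3 is free → place at 3.
716 hashes to 3; 3 taken → place at 4.
612 hashes to 5; slot 5 is free → place at 5.
814 hashes to 3; 3,4 taken → place at 0.
Table: [814, -, -, 884, 716, 612, -]
Lookup 814: h=3, probe 3,4,0 → found at 0.

3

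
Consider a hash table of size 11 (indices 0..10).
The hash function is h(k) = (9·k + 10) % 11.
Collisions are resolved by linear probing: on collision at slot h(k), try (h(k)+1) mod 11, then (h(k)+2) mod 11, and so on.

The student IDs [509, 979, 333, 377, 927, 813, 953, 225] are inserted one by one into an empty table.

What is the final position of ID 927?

509: h=4 => slot 4
979: h=10 => slot 10
333: h=4, probe 4,5 => slot 5
377: h=4, probe 4,5,6 => slot 6
927: h=4, probe 4,5,6,7 => slot 7
813: h=1 => slot 1
953: h=7, probe 7,8 => slot 8
225: h=0 => slot 0
Table: [225, 813, _, _, 509, 333, 377, 927, 953, _, 979]

7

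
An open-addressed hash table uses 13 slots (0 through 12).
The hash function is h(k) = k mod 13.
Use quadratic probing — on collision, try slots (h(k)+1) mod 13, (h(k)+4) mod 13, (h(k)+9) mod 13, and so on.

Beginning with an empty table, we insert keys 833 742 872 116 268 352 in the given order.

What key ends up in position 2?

742

833 hashes to 1; slot 1 is free → place at 1.
742 hashes to 1; 1 taken → place at 2.
872 hashes to 1; 1,2 taken → place at 5.
116 hashes to 12; slot 12 is free → place at 12.
268 hashes to 8; slot 8 is free → place at 8.
352 hashes to 1; 1,2,5 taken → place at 10.
Table: [—, 833, 742, —, —, 872, —, —, 268, —, 352, —, 116]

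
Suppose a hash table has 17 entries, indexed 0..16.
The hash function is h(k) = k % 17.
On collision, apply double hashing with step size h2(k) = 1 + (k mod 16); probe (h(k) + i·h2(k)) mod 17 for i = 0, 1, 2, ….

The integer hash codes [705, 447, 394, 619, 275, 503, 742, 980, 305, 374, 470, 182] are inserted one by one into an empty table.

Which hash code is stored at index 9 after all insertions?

705: h=8 => slot 8
447: h=5 => slot 5
394: h=3 => slot 3
619: h=7 => slot 7
275: h=3, h2=4, probe 3,7,11 => slot 11
503: h=10 => slot 10
742: h=11, h2=7, probe 11,1 => slot 1
980: h=11, h2=5, probe 11,16 => slot 16
305: h=16, h2=2, probe 16,1,3,5,7,9 => slot 9
374: h=0 => slot 0
470: h=11, h2=7, probe 11,1,8,15 => slot 15
182: h=12 => slot 12
Table: [374, 742, -, 394, -, 447, -, 619, 705, 305, 503, 275, 182, -, -, 470, 980]

305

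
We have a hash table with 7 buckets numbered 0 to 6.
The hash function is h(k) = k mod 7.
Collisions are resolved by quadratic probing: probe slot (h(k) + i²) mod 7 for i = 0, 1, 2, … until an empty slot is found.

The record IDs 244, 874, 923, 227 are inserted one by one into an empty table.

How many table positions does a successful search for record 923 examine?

244: h=6 -> slot 6
874: h=6, probe 6,0 -> slot 0
923: h=6, probe 6,0,3 -> slot 3
227: h=3, probe 3,4 -> slot 4
Table: [874, -, -, 923, 227, -, 244]
Lookup 923: h=6, probe 6,0,3 → found at 3.

3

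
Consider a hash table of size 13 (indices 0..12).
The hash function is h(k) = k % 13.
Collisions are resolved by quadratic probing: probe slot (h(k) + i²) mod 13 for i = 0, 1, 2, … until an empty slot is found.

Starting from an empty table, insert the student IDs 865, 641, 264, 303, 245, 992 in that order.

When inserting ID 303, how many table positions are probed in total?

3

865 hashes to 7; slot 7 is free => place at 7.
641 hashes to 4; slot 4 is free => place at 4.
264 hashes to 4; 4 taken => place at 5.
303 hashes to 4; 4,5 taken => place at 8.
245 hashes to 11; slot 11 is free => place at 11.
992 hashes to 4; 4,5,8 taken => place at 0.
Table: [992, -, -, -, 641, 264, -, 865, 303, -, -, 245, -]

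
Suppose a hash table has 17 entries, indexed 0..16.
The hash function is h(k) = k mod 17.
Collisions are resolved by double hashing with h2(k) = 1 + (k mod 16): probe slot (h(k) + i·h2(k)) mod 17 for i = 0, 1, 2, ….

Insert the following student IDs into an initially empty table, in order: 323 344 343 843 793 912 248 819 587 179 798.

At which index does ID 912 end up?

12

323: h=0 => slot 0
344: h=4 => slot 4
343: h=3 => slot 3
843: h=10 => slot 10
793: h=11 => slot 11
912: h=11, h2=1, probe 11,12 => slot 12
248: h=10, h2=9, probe 10,2 => slot 2
819: h=3, h2=4, probe 3,7 => slot 7
587: h=9 => slot 9
179: h=9, h2=4, probe 9,13 => slot 13
798: h=16 => slot 16
Table: [323, ., 248, 343, 344, ., ., 819, ., 587, 843, 793, 912, 179, ., ., 798]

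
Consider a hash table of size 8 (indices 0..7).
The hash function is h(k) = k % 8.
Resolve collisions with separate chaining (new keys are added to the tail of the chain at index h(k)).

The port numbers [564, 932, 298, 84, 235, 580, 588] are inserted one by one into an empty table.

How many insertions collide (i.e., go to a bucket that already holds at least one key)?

564 → bucket 4
932 → bucket 4 (collision)
298 → bucket 2
84 → bucket 4 (collision)
235 → bucket 3
580 → bucket 4 (collision)
588 → bucket 4 (collision)
Final buckets:
0: —
1: —
2: 298
3: 235
4: 564 -> 932 -> 84 -> 580 -> 588
5: —
6: —
7: —

4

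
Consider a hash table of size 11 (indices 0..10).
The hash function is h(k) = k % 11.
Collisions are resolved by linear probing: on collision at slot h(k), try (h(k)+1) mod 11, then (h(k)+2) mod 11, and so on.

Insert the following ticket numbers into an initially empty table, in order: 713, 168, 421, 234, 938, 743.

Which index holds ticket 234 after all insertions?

713: h=9 -> slot 9
168: h=3 -> slot 3
421: h=3, probe 3,4 -> slot 4
234: h=3, probe 3,4,5 -> slot 5
938: h=3, probe 3,4,5,6 -> slot 6
743: h=6, probe 6,7 -> slot 7
Table: [∅, ∅, ∅, 168, 421, 234, 938, 743, ∅, 713, ∅]

5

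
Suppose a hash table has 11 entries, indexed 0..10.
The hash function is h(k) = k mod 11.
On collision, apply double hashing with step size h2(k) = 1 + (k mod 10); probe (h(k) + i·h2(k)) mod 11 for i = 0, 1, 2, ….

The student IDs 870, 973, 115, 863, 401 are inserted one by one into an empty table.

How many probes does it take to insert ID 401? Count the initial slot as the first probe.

Insert 870: h=1, slot 1 empty → index 1.
Insert 973: h=5, slot 5 empty → index 5.
Insert 115: h=5, h2=6, slot 5 occupied → index 0.
Insert 863: h=5, h2=4, slot 5 occupied → index 9.
Insert 401: h=5, h2=2, slot 5 occupied → index 7.
Table: [115, 870, -, -, -, 973, -, 401, -, 863, -]

2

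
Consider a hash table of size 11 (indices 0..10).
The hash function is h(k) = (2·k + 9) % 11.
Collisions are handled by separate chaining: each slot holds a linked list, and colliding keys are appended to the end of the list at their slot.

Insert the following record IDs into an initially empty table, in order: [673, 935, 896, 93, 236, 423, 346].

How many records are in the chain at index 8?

5

Insert 673: h=2, bucket 2 empty -> new chain.
Insert 935: h=9, bucket 9 empty -> new chain.
Insert 896: h=8, bucket 8 empty -> new chain.
Insert 93: h=8, bucket 8 nonempty -> append to chain.
Insert 236: h=8, bucket 8 nonempty -> append to chain.
Insert 423: h=8, bucket 8 nonempty -> append to chain.
Insert 346: h=8, bucket 8 nonempty -> append to chain.
Final buckets:
0: .
1: .
2: 673
3: .
4: .
5: .
6: .
7: .
8: 896 -> 93 -> 236 -> 423 -> 346
9: 935
10: .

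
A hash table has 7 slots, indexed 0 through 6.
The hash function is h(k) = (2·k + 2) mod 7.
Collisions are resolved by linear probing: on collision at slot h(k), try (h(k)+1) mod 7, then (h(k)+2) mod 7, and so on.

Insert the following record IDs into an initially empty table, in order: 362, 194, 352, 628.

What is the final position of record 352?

Insert 362: h=5, slot 5 empty -> index 5.
Insert 194: h=5, slot 5 occupied -> index 6.
Insert 352: h=6, slot 6 occupied -> index 0.
Insert 628: h=5, slots 5,6,0 occupied -> index 1.
Table: [352, 628, ∅, ∅, ∅, 362, 194]

0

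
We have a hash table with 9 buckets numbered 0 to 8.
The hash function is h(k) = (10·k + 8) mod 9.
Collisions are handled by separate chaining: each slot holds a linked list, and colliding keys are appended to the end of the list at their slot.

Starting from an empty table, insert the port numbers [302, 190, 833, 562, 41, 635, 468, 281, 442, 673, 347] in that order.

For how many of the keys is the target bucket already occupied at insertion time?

Insert 302: h=4, bucket 4 empty → new chain.
Insert 190: h=0, bucket 0 empty → new chain.
Insert 833: h=4, bucket 4 nonempty → append to chain.
Insert 562: h=3, bucket 3 empty → new chain.
Insert 41: h=4, bucket 4 nonempty → append to chain.
Insert 635: h=4, bucket 4 nonempty → append to chain.
Insert 468: h=8, bucket 8 empty → new chain.
Insert 281: h=1, bucket 1 empty → new chain.
Insert 442: h=0, bucket 0 nonempty → append to chain.
Insert 673: h=6, bucket 6 empty → new chain.
Insert 347: h=4, bucket 4 nonempty → append to chain.
Final buckets:
0: 190 -> 442
1: 281
2: .
3: 562
4: 302 -> 833 -> 41 -> 635 -> 347
5: .
6: 673
7: .
8: 468

5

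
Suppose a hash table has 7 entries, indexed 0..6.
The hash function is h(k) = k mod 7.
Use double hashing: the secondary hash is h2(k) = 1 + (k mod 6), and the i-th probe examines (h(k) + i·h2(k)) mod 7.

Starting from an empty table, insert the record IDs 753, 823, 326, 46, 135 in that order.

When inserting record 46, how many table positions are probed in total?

2

753 hashes to 4; slot 4 is free → place at 4.
823 hashes to 4, h2=2; 4 taken → place at 6.
326 hashes to 4, h2=3; 4 taken → place at 0.
46 hashes to 4, h2=5; 4 taken → place at 2.
135 hashes to 2, h2=4; 2,6 taken → place at 3.
Table: [326, —, 46, 135, 753, —, 823]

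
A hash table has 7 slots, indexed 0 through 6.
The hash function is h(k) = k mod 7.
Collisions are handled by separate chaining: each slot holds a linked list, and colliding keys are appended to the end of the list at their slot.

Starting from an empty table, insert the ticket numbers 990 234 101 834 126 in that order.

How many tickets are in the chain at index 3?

990 -> bucket 3
234 -> bucket 3 (collision)
101 -> bucket 3 (collision)
834 -> bucket 1
126 -> bucket 0
Final buckets:
0: 126
1: 834
2: -
3: 990 -> 234 -> 101
4: -
5: -
6: -

3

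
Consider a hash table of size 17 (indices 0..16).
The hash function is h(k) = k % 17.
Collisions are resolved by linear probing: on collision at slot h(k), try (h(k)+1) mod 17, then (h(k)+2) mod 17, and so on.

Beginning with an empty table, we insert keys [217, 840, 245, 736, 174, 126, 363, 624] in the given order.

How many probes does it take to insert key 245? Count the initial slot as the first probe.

2

217 hashes to 13; slot 13 is free → place at 13.
840 hashes to 7; slot 7 is free → place at 7.
245 hashes to 7; 7 taken → place at 8.
736 hashes to 5; slot 5 is free → place at 5.
174 hashes to 4; slot 4 is free → place at 4.
126 hashes to 7; 7,8 taken → place at 9.
363 hashes to 6; slot 6 is free → place at 6.
624 hashes to 12; slot 12 is free → place at 12.
Table: [., ., ., ., 174, 736, 363, 840, 245, 126, ., ., 624, 217, ., ., .]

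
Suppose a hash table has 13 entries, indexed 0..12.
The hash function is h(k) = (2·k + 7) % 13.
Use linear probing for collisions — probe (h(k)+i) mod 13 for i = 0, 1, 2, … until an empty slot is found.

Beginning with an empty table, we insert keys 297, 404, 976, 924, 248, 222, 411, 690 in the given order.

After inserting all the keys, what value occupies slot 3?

297 hashes to 3; slot 3 is free -> place at 3.
404 hashes to 9; slot 9 is free -> place at 9.
976 hashes to 9; 9 taken -> place at 10.
924 hashes to 9; 9,10 taken -> place at 11.
248 hashes to 9; 9,10,11 taken -> place at 12.
222 hashes to 9; 9,10,11,12 taken -> place at 0.
411 hashes to 10; 10,11,12,0 taken -> place at 1.
690 hashes to 9; 9,10,11,12,0,1 taken -> place at 2.
Table: [222, 411, 690, 297, —, —, —, —, —, 404, 976, 924, 248]

297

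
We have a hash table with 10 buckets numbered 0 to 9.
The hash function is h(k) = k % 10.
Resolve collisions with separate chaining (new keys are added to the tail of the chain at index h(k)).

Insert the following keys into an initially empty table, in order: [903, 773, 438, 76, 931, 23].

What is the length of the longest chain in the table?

Insert 903: h=3, bucket 3 empty → new chain.
Insert 773: h=3, bucket 3 nonempty → append to chain.
Insert 438: h=8, bucket 8 empty → new chain.
Insert 76: h=6, bucket 6 empty → new chain.
Insert 931: h=1, bucket 1 empty → new chain.
Insert 23: h=3, bucket 3 nonempty → append to chain.
Final buckets:
0: ∅
1: 931
2: ∅
3: 903 -> 773 -> 23
4: ∅
5: ∅
6: 76
7: ∅
8: 438
9: ∅

3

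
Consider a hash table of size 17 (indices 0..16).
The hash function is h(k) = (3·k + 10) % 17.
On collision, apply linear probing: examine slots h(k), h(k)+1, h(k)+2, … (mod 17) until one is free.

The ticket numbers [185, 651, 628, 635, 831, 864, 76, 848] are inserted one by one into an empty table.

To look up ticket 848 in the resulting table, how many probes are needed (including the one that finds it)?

3

185 hashes to 4; slot 4 is free → place at 4.
651 hashes to 8; slot 8 is free → place at 8.
628 hashes to 7; slot 7 is free → place at 7.
635 hashes to 11; slot 11 is free → place at 11.
831 hashes to 4; 4 taken → place at 5.
864 hashes to 1; slot 1 is free → place at 1.
76 hashes to 0; slot 0 is free → place at 0.
848 hashes to 4; 4,5 taken → place at 6.
Table: [76, 864, _, _, 185, 831, 848, 628, 651, _, _, 635, _, _, _, _, _]
Lookup 848: h=4, probe 4,5,6 → found at 6.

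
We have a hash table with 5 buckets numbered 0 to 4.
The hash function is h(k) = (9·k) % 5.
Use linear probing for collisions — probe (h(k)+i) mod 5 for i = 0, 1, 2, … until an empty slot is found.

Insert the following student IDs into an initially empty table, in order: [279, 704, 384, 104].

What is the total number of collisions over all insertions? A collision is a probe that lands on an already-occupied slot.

6

Insert 279: h=1, slot 1 empty -> index 1.
Insert 704: h=1, slot 1 occupied -> index 2.
Insert 384: h=1, slots 1,2 occupied -> index 3.
Insert 104: h=1, slots 1,2,3 occupied -> index 4.
Table: [—, 279, 704, 384, 104]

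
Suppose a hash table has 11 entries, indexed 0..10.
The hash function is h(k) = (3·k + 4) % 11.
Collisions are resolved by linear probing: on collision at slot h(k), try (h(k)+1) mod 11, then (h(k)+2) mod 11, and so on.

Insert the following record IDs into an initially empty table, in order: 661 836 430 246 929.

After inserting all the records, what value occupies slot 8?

430

Insert 661: h=7, slot 7 empty -> index 7.
Insert 836: h=4, slot 4 empty -> index 4.
Insert 430: h=7, slot 7 occupied -> index 8.
Insert 246: h=5, slot 5 empty -> index 5.
Insert 929: h=8, slot 8 occupied -> index 9.
Table: [_, _, _, _, 836, 246, _, 661, 430, 929, _]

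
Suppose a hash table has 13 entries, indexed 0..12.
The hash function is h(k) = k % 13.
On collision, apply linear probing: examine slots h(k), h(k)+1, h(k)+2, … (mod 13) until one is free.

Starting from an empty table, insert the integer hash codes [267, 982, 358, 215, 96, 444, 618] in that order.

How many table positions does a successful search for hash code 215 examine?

267: h=7 → slot 7
982: h=7, probe 7,8 → slot 8
358: h=7, probe 7,8,9 → slot 9
215: h=7, probe 7,8,9,10 → slot 10
96: h=5 → slot 5
444: h=2 → slot 2
618: h=7, probe 7,8,9,10,11 → slot 11
Table: [., ., 444, ., ., 96, ., 267, 982, 358, 215, 618, .]
Lookup 215: h=7, probe 7,8,9,10 → found at 10.

4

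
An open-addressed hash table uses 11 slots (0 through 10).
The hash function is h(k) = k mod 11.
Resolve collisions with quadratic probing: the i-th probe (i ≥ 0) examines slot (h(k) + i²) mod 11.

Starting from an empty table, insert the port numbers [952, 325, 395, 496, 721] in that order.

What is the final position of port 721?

952 hashes to 6; slot 6 is free => place at 6.
325 hashes to 6; 6 taken => place at 7.
395 hashes to 10; slot 10 is free => place at 10.
496 hashes to 1; slot 1 is free => place at 1.
721 hashes to 6; 6,7,10 taken => place at 4.
Table: [—, 496, —, —, 721, —, 952, 325, —, —, 395]

4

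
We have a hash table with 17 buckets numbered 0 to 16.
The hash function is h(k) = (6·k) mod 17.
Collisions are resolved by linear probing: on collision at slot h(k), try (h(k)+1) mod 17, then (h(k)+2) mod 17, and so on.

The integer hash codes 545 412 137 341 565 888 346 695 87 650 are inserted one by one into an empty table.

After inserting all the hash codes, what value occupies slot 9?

341

Insert 545: h=6, slot 6 empty → index 6.
Insert 412: h=7, slot 7 empty → index 7.
Insert 137: h=6, slots 6,7 occupied → index 8.
Insert 341: h=6, slots 6,7,8 occupied → index 9.
Insert 565: h=7, slots 7,8,9 occupied → index 10.
Insert 888: h=7, slots 7,8,9,10 occupied → index 11.
Insert 346: h=2, slot 2 empty → index 2.
Insert 695: h=5, slot 5 empty → index 5.
Insert 87: h=12, slot 12 empty → index 12.
Insert 650: h=7, slots 7,8,9,10,11,12 occupied → index 13.
Table: [., ., 346, ., ., 695, 545, 412, 137, 341, 565, 888, 87, 650, ., ., .]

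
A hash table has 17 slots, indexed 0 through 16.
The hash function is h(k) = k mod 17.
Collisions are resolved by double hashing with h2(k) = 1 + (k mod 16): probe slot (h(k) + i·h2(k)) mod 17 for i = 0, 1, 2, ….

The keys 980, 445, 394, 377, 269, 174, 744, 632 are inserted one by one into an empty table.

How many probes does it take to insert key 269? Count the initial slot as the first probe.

3

980 hashes to 11; slot 11 is free → place at 11.
445 hashes to 3; slot 3 is free → place at 3.
394 hashes to 3, h2=11; 3 taken → place at 14.
377 hashes to 3, h2=10; 3 taken → place at 13.
269 hashes to 14, h2=14; 14,11 taken → place at 8.
174 hashes to 4; slot 4 is free → place at 4.
744 hashes to 13, h2=9; 13 taken → place at 5.
632 hashes to 3, h2=9; 3 taken → place at 12.
Table: [∅, ∅, ∅, 445, 174, 744, ∅, ∅, 269, ∅, ∅, 980, 632, 377, 394, ∅, ∅]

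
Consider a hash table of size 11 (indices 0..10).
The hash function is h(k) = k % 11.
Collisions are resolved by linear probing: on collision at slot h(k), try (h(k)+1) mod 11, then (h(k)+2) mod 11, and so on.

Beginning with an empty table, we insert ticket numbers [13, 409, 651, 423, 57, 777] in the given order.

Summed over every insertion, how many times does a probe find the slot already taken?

13 hashes to 2; slot 2 is free -> place at 2.
409 hashes to 2; 2 taken -> place at 3.
651 hashes to 2; 2,3 taken -> place at 4.
423 hashes to 5; slot 5 is free -> place at 5.
57 hashes to 2; 2,3,4,5 taken -> place at 6.
777 hashes to 7; slot 7 is free -> place at 7.
Table: [∅, ∅, 13, 409, 651, 423, 57, 777, ∅, ∅, ∅]

7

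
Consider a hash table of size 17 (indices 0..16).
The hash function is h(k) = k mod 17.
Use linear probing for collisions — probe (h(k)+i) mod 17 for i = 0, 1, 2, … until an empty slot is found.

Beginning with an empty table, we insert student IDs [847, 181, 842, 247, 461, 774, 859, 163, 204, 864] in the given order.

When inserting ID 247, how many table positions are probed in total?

2

847: h=14 => slot 14
181: h=11 => slot 11
842: h=9 => slot 9
247: h=9, probe 9,10 => slot 10
461: h=2 => slot 2
774: h=9, probe 9,10,11,12 => slot 12
859: h=9, probe 9,10,11,12,13 => slot 13
163: h=10, probe 10,11,12,13,14,15 => slot 15
204: h=0 => slot 0
864: h=14, probe 14,15,16 => slot 16
Table: [204, —, 461, —, —, —, —, —, —, 842, 247, 181, 774, 859, 847, 163, 864]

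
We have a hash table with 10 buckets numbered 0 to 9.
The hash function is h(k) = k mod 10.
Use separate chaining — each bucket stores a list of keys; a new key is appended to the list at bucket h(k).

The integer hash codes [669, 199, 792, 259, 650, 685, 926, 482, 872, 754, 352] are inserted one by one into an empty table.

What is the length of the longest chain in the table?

669 -> bucket 9
199 -> bucket 9 (collision)
792 -> bucket 2
259 -> bucket 9 (collision)
650 -> bucket 0
685 -> bucket 5
926 -> bucket 6
482 -> bucket 2 (collision)
872 -> bucket 2 (collision)
754 -> bucket 4
352 -> bucket 2 (collision)
Final buckets:
0: 650
1: _
2: 792 -> 482 -> 872 -> 352
3: _
4: 754
5: 685
6: 926
7: _
8: _
9: 669 -> 199 -> 259

4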